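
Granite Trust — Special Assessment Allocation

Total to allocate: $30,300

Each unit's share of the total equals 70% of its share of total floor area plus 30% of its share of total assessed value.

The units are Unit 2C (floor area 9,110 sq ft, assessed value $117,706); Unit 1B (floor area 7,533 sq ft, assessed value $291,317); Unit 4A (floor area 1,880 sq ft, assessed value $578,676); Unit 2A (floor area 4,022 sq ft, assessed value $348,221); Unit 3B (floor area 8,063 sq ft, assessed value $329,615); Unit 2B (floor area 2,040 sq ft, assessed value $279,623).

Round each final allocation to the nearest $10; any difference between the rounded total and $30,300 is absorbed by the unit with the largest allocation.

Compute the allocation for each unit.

Unit 2C: $6,470 | Unit 1B: $6,260 | Unit 4A: $3,930 | Unit 2A: $4,240 | Unit 3B: $6,770 | Unit 2B: $2,630

Floor area total 32,648; assessed value total 1,945,158.
Blended shares (70% floor area + 30% assessed value): Unit 2C 0.2135; Unit 1B 0.2064; Unit 4A 0.1296; Unit 2A 0.1399; Unit 3B 0.2237; Unit 2B 0.0869.
Unrounded shares: Unit 2C 6,468.43; Unit 1B 6,255.23; Unit 4A 3,925.59; Unit 2A 4,240.21; Unit 3B 6,778.52; Unit 2B 2,632.02.
At nearest $10: Unit 2C $6,470; Unit 1B $6,260; Unit 4A $3,930; Unit 2A $4,240; Unit 3B $6,780; Unit 2B $2,630. Sum = $30,310.
Difference $30,300 − $30,310 = −$10 applied to largest allocation (Unit 3B): Unit 3B becomes $6,770.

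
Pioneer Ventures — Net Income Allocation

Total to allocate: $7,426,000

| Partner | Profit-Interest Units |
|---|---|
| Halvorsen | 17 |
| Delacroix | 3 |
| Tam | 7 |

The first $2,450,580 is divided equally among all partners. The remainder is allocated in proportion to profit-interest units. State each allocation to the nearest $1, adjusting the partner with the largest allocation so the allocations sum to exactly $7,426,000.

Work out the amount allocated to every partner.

First tranche $2,450,580 split equally: $816,860 each.
Remainder $4,975,420 by profit-interest units (total 27): Halvorsen 3,132,671.85 → $3,132,672; Delacroix 552,824.44 → $552,824; Tam 1,289,923.70 → $1,289,924.
Totals: Halvorsen $816,860 + $3,132,672 = $3,949,532; Delacroix $816,860 + $552,824 = $1,369,684; Tam $816,860 + $1,289,924 = $2,106,784.

Halvorsen: $3,949,532; Delacroix: $1,369,684; Tam: $2,106,784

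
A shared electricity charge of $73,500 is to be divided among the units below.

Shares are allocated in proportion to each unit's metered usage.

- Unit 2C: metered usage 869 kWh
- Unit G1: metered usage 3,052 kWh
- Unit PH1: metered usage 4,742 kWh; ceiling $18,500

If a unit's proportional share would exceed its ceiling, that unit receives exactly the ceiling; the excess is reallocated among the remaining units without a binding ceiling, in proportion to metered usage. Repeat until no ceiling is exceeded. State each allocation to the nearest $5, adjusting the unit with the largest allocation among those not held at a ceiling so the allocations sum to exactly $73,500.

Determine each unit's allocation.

Combined metered usage = 8,663.
Unconstrained shares: Unit 2C 7,372.91; Unit G1 25,894.26; Unit PH1 40,232.83.
Cap binds for Unit PH1 ($18,500); residual $55,000 reallocated over remaining metered usage 3,921.
Remaining shares: Unit 2C 12,189.49 → $12,190; Unit G1 42,810.51 → $42,810.

Unit 2C: $12,190 | Unit G1: $42,810 | Unit PH1: $18,500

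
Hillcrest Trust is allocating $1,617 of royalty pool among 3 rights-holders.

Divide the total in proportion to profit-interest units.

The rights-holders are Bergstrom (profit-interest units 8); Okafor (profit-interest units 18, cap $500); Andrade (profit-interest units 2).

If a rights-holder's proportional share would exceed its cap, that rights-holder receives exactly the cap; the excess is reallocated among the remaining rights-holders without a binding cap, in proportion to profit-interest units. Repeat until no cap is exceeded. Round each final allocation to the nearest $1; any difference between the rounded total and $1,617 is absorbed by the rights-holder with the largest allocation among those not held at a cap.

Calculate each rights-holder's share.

Sum of profit-interest units: 28.
Proportional shares (ignoring caps): Bergstrom 462.00; Okafor 1,039.50; Andrade 115.50.
Cap binds for Okafor ($500); residual $1,117 reallocated over remaining profit-interest units 10.
Redistributed shares: Bergstrom 893.60 → $894; Andrade 223.40 → $223.

Bergstrom: $894; Okafor: $500; Andrade: $223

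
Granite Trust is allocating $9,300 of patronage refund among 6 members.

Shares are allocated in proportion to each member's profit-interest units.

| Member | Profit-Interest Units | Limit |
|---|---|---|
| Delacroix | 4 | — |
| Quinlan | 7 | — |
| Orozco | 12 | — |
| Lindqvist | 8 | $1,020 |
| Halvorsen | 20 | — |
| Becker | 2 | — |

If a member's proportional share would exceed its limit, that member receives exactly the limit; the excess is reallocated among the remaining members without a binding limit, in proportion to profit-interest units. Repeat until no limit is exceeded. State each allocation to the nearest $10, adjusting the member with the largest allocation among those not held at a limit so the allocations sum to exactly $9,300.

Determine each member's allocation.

Delacroix: $740; Quinlan: $1,290; Orozco: $2,210; Lindqvist: $1,020; Halvorsen: $3,670; Becker: $370

Combined profit-interest units = 53.
Pro-rata shares before constraints: Delacroix 701.89; Quinlan 1,228.30; Orozco 2,105.66; Lindqvist 1,403.77; Halvorsen 3,509.43; Becker 350.94.
Capped: Lindqvist ($1,020); remaining pool $8,280 reallocated over remaining profit-interest units 45.
Redistributed shares: Delacroix 736.00 → $740; Quinlan 1,288.00 → $1,290; Orozco 2,208.00 → $2,210; Halvorsen 3,680.00 → $3,680; Becker 368.00 → $370.
Rounding difference −$10 applied to Halvorsen → $3,670.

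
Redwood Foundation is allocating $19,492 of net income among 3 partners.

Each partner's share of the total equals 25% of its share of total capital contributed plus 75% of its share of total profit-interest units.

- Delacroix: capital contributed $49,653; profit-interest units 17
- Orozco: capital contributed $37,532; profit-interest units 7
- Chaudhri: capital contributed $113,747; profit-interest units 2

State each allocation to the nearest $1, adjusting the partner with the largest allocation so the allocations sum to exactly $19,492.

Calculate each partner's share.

Totals — capital contributed 200,932, profit-interest units 26.
Combined weights (25% capital contributed + 75% profit-interest units): Delacroix 0.5522; Orozco 0.2486; Chaudhri 0.1992.
Raw shares: Delacroix 10,762.76; Orozco 4,846.11; Chaudhri 3,883.13.
After rounding ($1): Delacroix $10,763; Orozco $4,846; Chaudhri $3,883. Sum = $19,492.
Rounded total matches; no reconciliation needed.

Delacroix: $10,763 | Orozco: $4,846 | Chaudhri: $3,883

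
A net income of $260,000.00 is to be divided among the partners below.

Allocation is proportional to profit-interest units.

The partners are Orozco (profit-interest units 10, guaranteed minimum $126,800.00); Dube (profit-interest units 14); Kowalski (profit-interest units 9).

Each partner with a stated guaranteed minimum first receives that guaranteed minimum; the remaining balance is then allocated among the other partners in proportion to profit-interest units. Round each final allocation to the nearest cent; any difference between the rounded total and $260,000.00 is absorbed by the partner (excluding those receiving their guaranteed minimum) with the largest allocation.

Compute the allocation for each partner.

Orozco: $126,800.00 · Dube: $81,078.26 · Kowalski: $52,121.74

Guaranteed amounts: Orozco $126,800.00. Balance $133,200.00.
Balance split over remaining profit-interest units 23: Dube 81,078.2609 → $81,078.26; Kowalski 52,121.7391 → $52,121.74.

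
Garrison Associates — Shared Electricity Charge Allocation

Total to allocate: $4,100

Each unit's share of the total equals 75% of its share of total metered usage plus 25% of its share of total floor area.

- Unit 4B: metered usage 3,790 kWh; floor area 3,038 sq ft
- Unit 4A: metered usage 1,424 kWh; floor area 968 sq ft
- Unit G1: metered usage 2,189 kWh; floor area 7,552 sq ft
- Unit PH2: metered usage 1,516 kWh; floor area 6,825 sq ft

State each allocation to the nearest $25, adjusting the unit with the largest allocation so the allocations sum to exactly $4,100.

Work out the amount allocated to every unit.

Unit 4B: $1,475 · Unit 4A: $550 · Unit G1: $1,175 · Unit PH2: $900

Metered usage total 8,919; floor area total 18,383.
Blended shares (75% metered usage + 25% floor area): Unit 4B 0.3600; Unit 4A 0.1329; Unit G1 0.2868; Unit PH2 0.2203.
Pro-rata amounts: Unit 4B 1,476.07; Unit 4A 544.93; Unit G1 1,175.79; Unit PH2 903.22.
Rounded to nearest $25: Unit 4B $1,475; Unit 4A $550; Unit G1 $1,175; Unit PH2 $900. Sum = $4,100.
Sum already equals the total — no adjustment.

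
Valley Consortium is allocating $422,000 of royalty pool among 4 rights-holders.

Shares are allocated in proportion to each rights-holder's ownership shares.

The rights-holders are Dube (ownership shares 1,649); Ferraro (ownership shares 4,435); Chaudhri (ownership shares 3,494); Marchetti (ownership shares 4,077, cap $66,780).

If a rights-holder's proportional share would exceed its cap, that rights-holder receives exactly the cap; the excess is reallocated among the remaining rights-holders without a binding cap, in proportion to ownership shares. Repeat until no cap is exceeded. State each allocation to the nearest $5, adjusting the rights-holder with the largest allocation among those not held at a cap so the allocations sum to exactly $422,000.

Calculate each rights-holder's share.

Combined ownership shares = 13,655.
Proportional shares (ignoring caps): Dube 50,961.41; Ferraro 137,061.15; Chaudhri 107,980.08; Marchetti 125,997.36.
Held at cap: Marchetti ($66,780); remaining pool $355,220 reallocated over remaining ownership shares 9,578.
Redistributed shares: Dube 61,156.59 → $61,155; Ferraro 164,481.18 → $164,480; Chaudhri 129,582.24 → $129,580.
Rounding difference +$5 applied to Ferraro → $164,485.

Dube: $61,155 · Ferraro: $164,485 · Chaudhri: $129,580 · Marchetti: $66,780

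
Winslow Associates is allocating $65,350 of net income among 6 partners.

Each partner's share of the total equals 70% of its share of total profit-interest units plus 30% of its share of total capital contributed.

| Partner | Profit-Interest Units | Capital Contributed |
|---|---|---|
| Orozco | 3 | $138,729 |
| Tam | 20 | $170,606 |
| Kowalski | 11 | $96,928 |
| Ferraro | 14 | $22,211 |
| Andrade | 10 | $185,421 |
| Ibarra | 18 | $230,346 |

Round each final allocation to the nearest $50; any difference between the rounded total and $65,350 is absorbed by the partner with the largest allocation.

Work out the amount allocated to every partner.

Orozco: $5,050 · Tam: $16,000 · Kowalski: $8,850 · Ferraro: $8,950 · Andrade: $10,300 · Ibarra: $16,200

Profit-interest units total 76; capital contributed total 844,241.
Combined weights (70% profit-interest units + 30% capital contributed): Orozco 0.0769; Tam 0.2448; Kowalski 0.1358; Ferraro 0.1368; Andrade 0.1580; Ibarra 0.2476.
Proportional shares: Orozco 5,027.29; Tam 15,999.98; Kowalski 8,871.85; Ferraro 8,942.50; Andrade 10,324.93; Ibarra 16,183.45.
At nearest $50: Orozco $5,050; Tam $16,000; Kowalski $8,850; Ferraro $8,950; Andrade $10,300; Ibarra $16,200. Sum = $65,350.
Rounded total matches; no reconciliation needed.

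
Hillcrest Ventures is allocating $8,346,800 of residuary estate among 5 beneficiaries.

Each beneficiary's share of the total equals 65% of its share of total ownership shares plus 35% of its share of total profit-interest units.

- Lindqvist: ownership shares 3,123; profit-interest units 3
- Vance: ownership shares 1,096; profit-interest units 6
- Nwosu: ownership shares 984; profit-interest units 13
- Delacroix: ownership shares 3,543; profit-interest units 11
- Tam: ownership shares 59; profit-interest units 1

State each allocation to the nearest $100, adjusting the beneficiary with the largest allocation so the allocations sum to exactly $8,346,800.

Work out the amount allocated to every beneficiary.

Lindqvist: $2,182,100 | Vance: $1,190,900 | Nwosu: $1,723,300 | Delacroix: $3,128,200 | Tam: $122,300

Ownership shares total 8,805; profit-interest units total 34.
Composite weights (65% ownership shares + 35% profit-interest units): Lindqvist 0.2614; Vance 0.1427; Nwosu 0.2065; Delacroix 0.3748; Tam 0.0146.
Raw shares: Lindqvist 2,182,083.04; Vance 1,190,865.34; Nwosu 1,723,314.34; Delacroix 3,128,260.03; Tam 122,277.26.
At nearest $100: Lindqvist $2,182,100; Vance $1,190,900; Nwosu $1,723,300; Delacroix $3,128,300; Tam $122,300. Sum = $8,346,900.
Difference $8,346,800 − $8,346,900 = −$100 applied to largest allocation (Delacroix): Delacroix becomes $3,128,200.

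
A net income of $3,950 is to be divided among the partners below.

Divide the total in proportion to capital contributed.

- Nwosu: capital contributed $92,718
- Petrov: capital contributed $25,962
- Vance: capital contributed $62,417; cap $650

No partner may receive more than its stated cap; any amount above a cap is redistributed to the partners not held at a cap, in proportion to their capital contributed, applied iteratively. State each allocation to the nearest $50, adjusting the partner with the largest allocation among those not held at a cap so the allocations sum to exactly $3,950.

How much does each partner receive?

Capital contributed total: 181,097.
Unconstrained shares: Nwosu 2,022.32; Petrov 566.27; Vance 1,361.41.
Held at cap: Vance ($650); remaining pool $3,300 reallocated over remaining capital contributed 118,680.
Shares after redistribution: Nwosu 2,578.10 → $2,600; Petrov 721.90 → $700.

Nwosu: $2,600 · Petrov: $700 · Vance: $650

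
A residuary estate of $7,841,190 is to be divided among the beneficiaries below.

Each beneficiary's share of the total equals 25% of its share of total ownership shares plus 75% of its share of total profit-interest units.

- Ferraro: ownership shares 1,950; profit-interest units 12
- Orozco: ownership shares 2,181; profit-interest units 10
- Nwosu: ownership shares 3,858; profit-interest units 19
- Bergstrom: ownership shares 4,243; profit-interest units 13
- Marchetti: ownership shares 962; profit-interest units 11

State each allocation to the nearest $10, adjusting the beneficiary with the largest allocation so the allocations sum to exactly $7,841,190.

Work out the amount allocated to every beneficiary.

Ferraro: $1,375,420; Orozco: $1,228,790; Nwosu: $2,292,240; Bergstrom: $1,806,580; Marchetti: $1,138,160

Ownership shares total 13,194; profit-interest units total 65.
Composite weights (25% ownership shares + 75% profit-interest units): Ferraro 0.1754; Orozco 0.1567; Nwosu 0.2923; Bergstrom 0.2304; Marchetti 0.1452.
Raw shares: Ferraro 1,375,424.33; Orozco 1,228,794.59; Nwosu 2,292,232.16; Bergstrom 1,806,581.89; Marchetti 1,138,157.03.
Rounded to nearest $10: Ferraro $1,375,420; Orozco $1,228,790; Nwosu $2,292,230; Bergstrom $1,806,580; Marchetti $1,138,160. Sum = $7,841,180.
Difference $7,841,190 − $7,841,180 = +$10 applied to largest allocation (Nwosu): Nwosu becomes $2,292,240.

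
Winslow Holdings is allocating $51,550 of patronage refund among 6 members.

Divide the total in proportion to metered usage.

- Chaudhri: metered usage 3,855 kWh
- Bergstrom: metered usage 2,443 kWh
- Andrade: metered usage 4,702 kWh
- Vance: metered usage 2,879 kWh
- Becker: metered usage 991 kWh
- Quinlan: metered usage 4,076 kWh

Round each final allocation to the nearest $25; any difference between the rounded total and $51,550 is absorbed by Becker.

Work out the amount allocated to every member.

Total metered usage = 18,946.
Pro-rata amounts: Chaudhri 3,855/18,946 × $51,550 = 10,489.03; Bergstrom 2,443/18,946 × $51,550 = 6,647.14; Andrade 4,702/18,946 × $51,550 = 12,793.63; Vance 2,879/18,946 × $51,550 = 7,833.45; Becker 991/18,946 × $51,550 = 2,696.40; Quinlan 4,076/18,946 × $51,550 = 11,090.35.
Rounded to nearest $25: Chaudhri $10,500; Bergstrom $6,650; Andrade $12,800; Vance $7,825; Becker $2,700; Quinlan $11,100. Sum = $51,575.
Difference $51,550 − $51,575 = −$25 applied to Becker: Becker becomes $2,675.

Chaudhri: $10,500 · Bergstrom: $6,650 · Andrade: $12,800 · Vance: $7,825 · Becker: $2,675 · Quinlan: $11,100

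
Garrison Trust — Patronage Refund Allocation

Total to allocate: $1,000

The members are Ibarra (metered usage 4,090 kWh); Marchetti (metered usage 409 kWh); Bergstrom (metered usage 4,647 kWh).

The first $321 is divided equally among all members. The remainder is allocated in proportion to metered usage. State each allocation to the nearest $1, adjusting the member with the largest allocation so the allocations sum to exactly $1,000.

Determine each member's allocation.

First tranche $321 split equally: $107 each.
Remainder $679 by metered usage (total 9,146): Ibarra 303.64 → $304; Marchetti 30.36 → $30; Bergstrom 344.99 → $345.
Totals: Ibarra $107 + $304 = $411; Marchetti $107 + $30 = $137; Bergstrom $107 + $345 = $452.

Ibarra: $411 · Marchetti: $137 · Bergstrom: $452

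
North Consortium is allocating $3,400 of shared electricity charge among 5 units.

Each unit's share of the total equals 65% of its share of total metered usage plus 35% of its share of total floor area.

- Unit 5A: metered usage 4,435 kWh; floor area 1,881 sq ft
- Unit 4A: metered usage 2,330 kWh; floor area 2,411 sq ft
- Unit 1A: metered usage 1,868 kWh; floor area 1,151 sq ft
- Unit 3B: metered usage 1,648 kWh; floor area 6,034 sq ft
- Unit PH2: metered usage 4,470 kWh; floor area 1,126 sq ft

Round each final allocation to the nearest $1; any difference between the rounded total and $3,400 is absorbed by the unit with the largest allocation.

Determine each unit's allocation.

Totals — metered usage 14,751, floor area 12,603.
Composite weights (65% metered usage + 35% floor area): Unit 5A 0.2477; Unit 4A 0.1696; Unit 1A 0.1143; Unit 3B 0.2402; Unit PH2 0.2282.
Unrounded shares: Unit 5A 842.06; Unit 4A 576.73; Unit 1A 388.54; Unit 3B 816.65; Unit PH2 776.02.
Rounded to nearest $1: Unit 5A $842; Unit 4A $577; Unit 1A $389; Unit 3B $817; Unit PH2 $776. Sum = $3,401.
Difference $3,400 − $3,401 = −$1 applied to largest allocation (Unit 5A): Unit 5A becomes $841.

Unit 5A: $841 · Unit 4A: $577 · Unit 1A: $389 · Unit 3B: $817 · Unit PH2: $776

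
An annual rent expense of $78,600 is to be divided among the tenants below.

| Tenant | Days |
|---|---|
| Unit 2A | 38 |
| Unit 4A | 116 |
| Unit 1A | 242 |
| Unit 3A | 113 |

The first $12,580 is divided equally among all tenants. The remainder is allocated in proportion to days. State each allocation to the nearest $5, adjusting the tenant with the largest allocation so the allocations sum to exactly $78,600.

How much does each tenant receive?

First tranche $12,580 split equally: $3,145 each.
Remainder $66,020 by days (total 509): Unit 2A 4,928.80 → $4,930; Unit 4A 15,045.82 → $15,045; Unit 1A 31,388.68 → $31,390; Unit 3A 14,656.70 → $14,655.
Totals: Unit 2A $3,145 + $4,930 = $8,075; Unit 4A $3,145 + $15,045 = $18,190; Unit 1A $3,145 + $31,390 = $34,535; Unit 3A $3,145 + $14,655 = $17,800.

Unit 2A: $8,075 · Unit 4A: $18,190 · Unit 1A: $34,535 · Unit 3A: $17,800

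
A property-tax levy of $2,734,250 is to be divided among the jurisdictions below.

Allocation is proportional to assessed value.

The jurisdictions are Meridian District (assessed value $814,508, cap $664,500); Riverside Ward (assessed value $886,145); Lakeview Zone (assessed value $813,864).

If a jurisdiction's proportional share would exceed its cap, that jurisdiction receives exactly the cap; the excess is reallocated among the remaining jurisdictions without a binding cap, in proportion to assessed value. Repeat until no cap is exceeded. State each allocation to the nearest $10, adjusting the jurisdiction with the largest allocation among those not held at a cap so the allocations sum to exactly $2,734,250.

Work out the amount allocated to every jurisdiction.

Total assessed value = 2,514,517.
Unconstrained shares: Meridian District 885,684.41; Riverside Ward 963,581.46; Lakeview Zone 884,984.13.
Held at cap: Meridian District ($664,500); residual $2,069,750 reallocated over remaining assessed value 1,700,009.
Shares after redistribution: Riverside Ward 1,078,875.83 → $1,078,880; Lakeview Zone 990,874.17 → $990,870.

Meridian District: $664,500 | Riverside Ward: $1,078,880 | Lakeview Zone: $990,870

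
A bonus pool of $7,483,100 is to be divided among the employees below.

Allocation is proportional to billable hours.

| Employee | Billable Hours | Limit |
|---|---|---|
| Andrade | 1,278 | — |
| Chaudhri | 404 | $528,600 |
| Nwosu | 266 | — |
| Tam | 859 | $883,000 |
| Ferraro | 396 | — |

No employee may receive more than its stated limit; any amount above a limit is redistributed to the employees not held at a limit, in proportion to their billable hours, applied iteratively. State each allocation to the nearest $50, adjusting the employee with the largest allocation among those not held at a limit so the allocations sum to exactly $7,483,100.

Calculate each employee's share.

Sum of billable hours: 3,203.
Pro-rata shares before constraints: Andrade 2,985,763.91; Chaudhri 943,856.51; Nwosu 621,450.08; Tam 2,006,863.22; Ferraro 925,166.28.
Cap binds for Chaudhri ($528,600), Tam ($883,000); residual $6,071,500 reallocated over remaining billable hours 1,940.
Remaining shares: Andrade 3,999,678.87 → $3,999,700; Nwosu 832,484.02 → $832,500; Ferraro 1,239,337.11 → $1,239,350.
Rounding difference −$50 applied to Andrade → $3,999,650.

Andrade: $3,999,650; Chaudhri: $528,600; Nwosu: $832,500; Tam: $883,000; Ferraro: $1,239,350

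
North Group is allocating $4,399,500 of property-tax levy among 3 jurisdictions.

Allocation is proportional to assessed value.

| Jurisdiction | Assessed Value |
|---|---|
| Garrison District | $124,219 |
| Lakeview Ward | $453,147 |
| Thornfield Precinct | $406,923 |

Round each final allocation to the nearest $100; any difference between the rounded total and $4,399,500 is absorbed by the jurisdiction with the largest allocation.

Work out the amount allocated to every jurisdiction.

Garrison District: $555,200; Lakeview Ward: $2,025,500; Thornfield Precinct: $1,818,800

Total assessed value = 984,289.
Unrounded shares: Garrison District 124,219/984,289 × $4,399,500 = 555,224.62; Lakeview Ward 453,147/984,289 × $4,399,500 = 2,025,441.94; Thornfield Precinct 406,923/984,289 × $4,399,500 = 1,818,833.43.
Rounded to nearest $100: Garrison District $555,200; Lakeview Ward $2,025,400; Thornfield Precinct $1,818,800. Sum = $4,399,400.
Difference $4,399,500 − $4,399,400 = +$100 applied to largest allocation (Lakeview Ward): Lakeview Ward becomes $2,025,500.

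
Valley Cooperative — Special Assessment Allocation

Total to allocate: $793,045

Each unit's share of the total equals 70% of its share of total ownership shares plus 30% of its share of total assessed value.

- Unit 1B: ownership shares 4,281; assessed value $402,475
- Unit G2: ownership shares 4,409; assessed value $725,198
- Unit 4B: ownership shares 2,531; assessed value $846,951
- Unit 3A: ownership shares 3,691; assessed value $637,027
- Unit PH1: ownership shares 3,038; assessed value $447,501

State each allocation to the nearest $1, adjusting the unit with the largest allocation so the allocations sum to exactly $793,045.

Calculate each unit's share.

Totals — ownership shares 17,950, assessed value 3,059,152.
Blended shares (70% ownership shares + 30% assessed value): Unit 1B 0.2064; Unit G2 0.2431; Unit 4B 0.1818; Unit 3A 0.2064; Unit PH1 0.1624.
Raw shares: Unit 1B 163,697.45; Unit G2 192,754.56; Unit 4B 144,143.37; Unit 3A 163,692.15; Unit PH1 128,757.47.
At nearest $1: Unit 1B $163,697; Unit G2 $192,755; Unit 4B $144,143; Unit 3A $163,692; Unit PH1 $128,757. Sum = $793,044.
Difference $793,045 − $793,044 = +$1 applied to largest allocation (Unit G2): Unit G2 becomes $192,756.

Unit 1B: $163,697 | Unit G2: $192,756 | Unit 4B: $144,143 | Unit 3A: $163,692 | Unit PH1: $128,757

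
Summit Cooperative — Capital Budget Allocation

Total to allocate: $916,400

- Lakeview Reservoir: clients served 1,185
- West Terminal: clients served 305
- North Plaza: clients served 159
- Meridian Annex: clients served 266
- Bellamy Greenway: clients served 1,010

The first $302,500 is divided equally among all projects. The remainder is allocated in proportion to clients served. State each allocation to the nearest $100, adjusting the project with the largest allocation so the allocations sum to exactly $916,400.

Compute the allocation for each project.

Lakeview Reservoir: $309,200 | West Terminal: $124,500 | North Plaza: $93,900 | Meridian Annex: $116,300 | Bellamy Greenway: $272,500

$302,500 shared equally gives $60,500 per project.
Remainder $613,900 by clients served (total 2,925): Lakeview Reservoir 248,708.21 → $248,700; West Terminal 64,013.50 → $64,000; North Plaza 33,370.97 → $33,400; Meridian Annex 55,828.17 → $55,800; Bellamy Greenway 211,979.15 → $212,000.
Totals: Lakeview Reservoir $60,500 + $248,700 = $309,200; West Terminal $60,500 + $64,000 = $124,500; North Plaza $60,500 + $33,400 = $93,900; Meridian Annex $60,500 + $55,800 = $116,300; Bellamy Greenway $60,500 + $212,000 = $272,500.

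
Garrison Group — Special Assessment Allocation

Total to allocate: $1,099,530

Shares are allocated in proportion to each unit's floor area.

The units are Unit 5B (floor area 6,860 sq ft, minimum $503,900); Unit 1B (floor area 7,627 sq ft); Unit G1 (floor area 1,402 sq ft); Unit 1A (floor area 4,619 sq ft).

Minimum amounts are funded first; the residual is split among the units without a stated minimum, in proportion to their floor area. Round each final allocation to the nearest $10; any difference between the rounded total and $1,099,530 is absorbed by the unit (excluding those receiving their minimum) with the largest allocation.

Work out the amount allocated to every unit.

Unit 5B: $503,900 | Unit 1B: $332,860 | Unit G1: $61,190 | Unit 1A: $201,580

Minimums first: Unit 5B $503,900. Balance $595,630.
Balance split over remaining floor area 13,648: Unit 1B 332,859.76 → $332,860; Unit G1 61,186.49 → $61,190; Unit 1A 201,583.75 → $201,580.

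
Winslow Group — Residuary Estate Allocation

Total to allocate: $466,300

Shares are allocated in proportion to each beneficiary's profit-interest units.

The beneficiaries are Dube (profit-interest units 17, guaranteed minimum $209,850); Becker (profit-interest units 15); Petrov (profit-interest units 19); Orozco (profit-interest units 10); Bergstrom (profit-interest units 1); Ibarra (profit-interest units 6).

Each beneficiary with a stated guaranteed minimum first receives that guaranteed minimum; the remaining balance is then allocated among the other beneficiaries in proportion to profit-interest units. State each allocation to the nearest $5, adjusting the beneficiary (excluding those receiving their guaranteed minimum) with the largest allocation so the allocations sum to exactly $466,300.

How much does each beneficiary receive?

Fund the minimums — Dube $209,850. Remaining pool $256,450.
Remaining pool split over remaining profit-interest units 51: Becker 75,426.47 → $75,425; Petrov 95,540.20 → $95,540; Orozco 50,284.31 → $50,285; Bergstrom 5,028.43 → $5,030; Ibarra 30,170.59 → $30,170.

Dube: $209,850 · Becker: $75,425 · Petrov: $95,540 · Orozco: $50,285 · Bergstrom: $5,030 · Ibarra: $30,170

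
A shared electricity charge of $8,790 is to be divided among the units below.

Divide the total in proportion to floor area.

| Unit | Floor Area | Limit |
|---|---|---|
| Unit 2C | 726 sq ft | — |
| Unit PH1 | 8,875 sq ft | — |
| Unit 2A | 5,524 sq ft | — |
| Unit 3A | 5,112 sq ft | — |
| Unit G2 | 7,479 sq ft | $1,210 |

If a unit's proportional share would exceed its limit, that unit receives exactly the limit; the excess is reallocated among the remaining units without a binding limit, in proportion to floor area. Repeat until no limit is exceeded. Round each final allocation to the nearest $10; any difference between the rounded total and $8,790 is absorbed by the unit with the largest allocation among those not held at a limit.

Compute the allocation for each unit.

Total floor area = 27,716.
Pro-rata shares before constraints: Unit 2C 230.25; Unit PH1 2,814.66; Unit 2A 1,751.91; Unit 3A 1,621.25; Unit G2 2,371.93.
Capped: Unit G2 ($1,210); balance $7,580 reallocated over remaining floor area 20,237.
Remaining shares: Unit 2C 271.93 → $270; Unit PH1 3,324.23 → $3,320; Unit 2A 2,069.08 → $2,070; Unit 3A 1,914.76 → $1,910.
Rounding difference +$10 applied to Unit PH1 → $3,330.

Unit 2C: $270 · Unit PH1: $3,330 · Unit 2A: $2,070 · Unit 3A: $1,910 · Unit G2: $1,210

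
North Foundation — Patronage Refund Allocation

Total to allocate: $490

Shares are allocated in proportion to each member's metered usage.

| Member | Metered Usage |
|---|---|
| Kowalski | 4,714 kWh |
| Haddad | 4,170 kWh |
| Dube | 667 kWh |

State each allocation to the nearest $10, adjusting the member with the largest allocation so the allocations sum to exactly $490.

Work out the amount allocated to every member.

Metered usage total: 9,551.
Pro-rata amounts: Kowalski 4,714/9,551 × $490 = 241.84; Haddad 4,170/9,551 × $490 = 213.94; Dube 667/9,551 × $490 = 34.22.
After rounding ($10): Kowalski $240; Haddad $210; Dube $30. Sum = $480.
Difference $490 − $480 = +$10 applied to largest allocation (Kowalski): Kowalski becomes $250.

Kowalski: $250 · Haddad: $210 · Dube: $30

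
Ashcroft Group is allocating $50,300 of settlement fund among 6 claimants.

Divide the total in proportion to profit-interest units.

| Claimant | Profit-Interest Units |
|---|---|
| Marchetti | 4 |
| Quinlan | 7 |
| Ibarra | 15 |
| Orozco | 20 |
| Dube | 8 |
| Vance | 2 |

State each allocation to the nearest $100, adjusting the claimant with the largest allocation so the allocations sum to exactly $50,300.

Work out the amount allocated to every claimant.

Marchetti: $3,600 | Quinlan: $6,300 | Ibarra: $13,500 | Orozco: $17,900 | Dube: $7,200 | Vance: $1,800

Profit-interest units total: 56.
Pro-rata amounts: Marchetti 4/56 × $50,300 = 3,592.86; Quinlan 7/56 × $50,300 = 6,287.50; Ibarra 15/56 × $50,300 = 13,473.21; Orozco 20/56 × $50,300 = 17,964.29; Dube 8/56 × $50,300 = 7,185.71; Vance 2/56 × $50,300 = 1,796.43.
At nearest $100: Marchetti $3,600; Quinlan $6,300; Ibarra $13,500; Orozco $18,000; Dube $7,200; Vance $1,800. Sum = $50,400.
Difference $50,300 − $50,400 = −$100 applied to largest allocation (Orozco): Orozco becomes $17,900.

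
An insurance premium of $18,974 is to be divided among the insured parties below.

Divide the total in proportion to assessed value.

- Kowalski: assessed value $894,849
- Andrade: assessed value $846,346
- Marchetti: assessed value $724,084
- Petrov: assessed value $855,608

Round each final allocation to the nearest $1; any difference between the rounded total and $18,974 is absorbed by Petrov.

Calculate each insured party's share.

Kowalski: $5,113 · Andrade: $4,836 · Marchetti: $4,137 · Petrov: $4,888

Sum of assessed value: 3,320,887.
Proportional shares: Kowalski 894,849/3,320,887 × $18,974 = 5,112.75; Andrade 846,346/3,320,887 × $18,974 = 4,835.63; Marchetti 724,084/3,320,887 × $18,974 = 4,137.08; Petrov 855,608/3,320,887 × $18,974 = 4,888.55.
At nearest $1: Kowalski $5,113; Andrade $4,836; Marchetti $4,137; Petrov $4,889. Sum = $18,975.
Difference $18,974 − $18,975 = −$1 applied to Petrov: Petrov becomes $4,888.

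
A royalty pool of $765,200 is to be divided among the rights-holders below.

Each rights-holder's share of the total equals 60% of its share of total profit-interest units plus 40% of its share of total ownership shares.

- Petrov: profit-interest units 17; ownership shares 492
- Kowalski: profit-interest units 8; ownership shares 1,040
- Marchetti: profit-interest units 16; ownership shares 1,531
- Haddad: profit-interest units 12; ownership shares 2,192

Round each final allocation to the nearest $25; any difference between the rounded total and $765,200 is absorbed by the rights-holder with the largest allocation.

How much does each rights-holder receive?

Profit-interest units total 53; ownership shares total 5,255.
Composite weights (60% profit-interest units + 40% ownership shares): Petrov 0.2299; Kowalski 0.1697; Marchetti 0.2977; Haddad 0.3027.
Pro-rata amounts: Petrov 175,921.68; Kowalski 129,876.43; Marchetti 227,776.09; Haddad 231,625.79.
After rounding ($25): Petrov $175,925; Kowalski $129,875; Marchetti $227,775; Haddad $231,625. Sum = $765,200.
Rounded total matches; no reconciliation needed.

Petrov: $175,925 · Kowalski: $129,875 · Marchetti: $227,775 · Haddad: $231,625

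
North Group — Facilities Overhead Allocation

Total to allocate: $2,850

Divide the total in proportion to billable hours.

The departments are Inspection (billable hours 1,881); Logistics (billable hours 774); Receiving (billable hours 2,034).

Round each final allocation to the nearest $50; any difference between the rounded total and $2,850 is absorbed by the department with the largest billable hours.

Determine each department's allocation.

Inspection: $1,150; Logistics: $450; Receiving: $1,250

Sum of billable hours: 1,881 + 774 + 2,034 = 4,689.
Proportional shares: Inspection 1,143.28; Logistics 470.44; Receiving 1,236.28.
Rounded to nearest $50: Inspection $1,150; Logistics $450; Receiving $1,250. Sum = $2,850.
Rounded total matches; no reconciliation needed.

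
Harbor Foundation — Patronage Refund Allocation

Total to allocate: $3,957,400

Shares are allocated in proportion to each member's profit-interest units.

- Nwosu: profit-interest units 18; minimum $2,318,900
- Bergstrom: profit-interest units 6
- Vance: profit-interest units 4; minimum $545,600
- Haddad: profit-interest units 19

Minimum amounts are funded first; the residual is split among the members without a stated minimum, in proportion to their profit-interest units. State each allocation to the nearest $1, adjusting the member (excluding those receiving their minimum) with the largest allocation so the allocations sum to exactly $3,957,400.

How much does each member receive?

Nwosu: $2,318,900 · Bergstrom: $262,296 · Vance: $545,600 · Haddad: $830,604

Minimums first: Nwosu $2,318,900; Vance $545,600. Remaining pool $1,092,900.
Remaining pool split over remaining profit-interest units 25: Bergstrom 262,296.00 → $262,296; Haddad 830,604.00 → $830,604.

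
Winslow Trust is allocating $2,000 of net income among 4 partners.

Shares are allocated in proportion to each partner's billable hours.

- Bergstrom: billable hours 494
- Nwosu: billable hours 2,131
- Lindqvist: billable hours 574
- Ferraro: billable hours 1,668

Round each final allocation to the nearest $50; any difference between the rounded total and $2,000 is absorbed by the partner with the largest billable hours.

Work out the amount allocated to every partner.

Bergstrom: $200 · Nwosu: $850 · Lindqvist: $250 · Ferraro: $700

Sum of billable hours: 4,867.
Proportional shares: Bergstrom 494/4,867 × $2,000 = 203.00; Nwosu 2,131/4,867 × $2,000 = 875.69; Lindqvist 574/4,867 × $2,000 = 235.87; Ferraro 1,668/4,867 × $2,000 = 685.43.
After rounding ($50): Bergstrom $200; Nwosu $900; Lindqvist $250; Ferraro $700. Sum = $2,050.
Difference $2,000 − $2,050 = −$50 applied to largest billable hours (Nwosu): Nwosu becomes $850.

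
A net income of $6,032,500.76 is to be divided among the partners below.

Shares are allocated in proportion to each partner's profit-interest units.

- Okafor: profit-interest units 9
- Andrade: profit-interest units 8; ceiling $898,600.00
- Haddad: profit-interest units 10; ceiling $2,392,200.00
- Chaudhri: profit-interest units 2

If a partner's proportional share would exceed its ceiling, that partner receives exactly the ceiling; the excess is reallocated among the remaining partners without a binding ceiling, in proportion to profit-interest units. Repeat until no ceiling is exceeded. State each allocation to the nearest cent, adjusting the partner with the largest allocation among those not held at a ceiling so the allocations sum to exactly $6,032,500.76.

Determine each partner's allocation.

Okafor: $2,243,209.71 | Andrade: $898,600.00 | Haddad: $2,392,200.00 | Chaudhri: $498,491.05

Total profit-interest units = 29.
Unconstrained shares: Okafor 1,872,155.4083; Andrade 1,664,138.1407; Haddad 2,080,172.6759; Chaudhri 416,034.5352.
Cap binds for Andrade ($898,600.00); remaining pool $5,133,900.76 reallocated over remaining profit-interest units 21.
Cap binds for Haddad ($2,392,200.00); remaining pool $2,741,700.76 reallocated over remaining profit-interest units 11.
Redistributed shares: Okafor 2,243,209.7127 → $2,243,209.71; Chaudhri 498,491.0473 → $498,491.05.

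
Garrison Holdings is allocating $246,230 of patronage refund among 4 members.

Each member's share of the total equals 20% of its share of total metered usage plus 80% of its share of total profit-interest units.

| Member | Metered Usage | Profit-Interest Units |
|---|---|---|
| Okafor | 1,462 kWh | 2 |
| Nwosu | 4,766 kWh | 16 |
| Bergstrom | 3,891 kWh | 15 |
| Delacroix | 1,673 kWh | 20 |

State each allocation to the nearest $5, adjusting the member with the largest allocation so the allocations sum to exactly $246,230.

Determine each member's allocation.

Okafor: $13,540 | Nwosu: $79,370 | Bergstrom: $72,000 | Delacroix: $81,320

Metered usage total 11,792; profit-interest units total 53.
Composite weights (20% metered usage + 80% profit-interest units): Okafor 0.0550; Nwosu 0.3223; Bergstrom 0.2924; Delacroix 0.3303.
Unrounded shares: Okafor 13,538.99; Nwosu 79,370.74; Bergstrom 71,999.87; Delacroix 81,320.40.
After rounding ($5): Okafor $13,540; Nwosu $79,370; Bergstrom $72,000; Delacroix $81,320. Sum = $246,230.
Sum already equals the total — no adjustment.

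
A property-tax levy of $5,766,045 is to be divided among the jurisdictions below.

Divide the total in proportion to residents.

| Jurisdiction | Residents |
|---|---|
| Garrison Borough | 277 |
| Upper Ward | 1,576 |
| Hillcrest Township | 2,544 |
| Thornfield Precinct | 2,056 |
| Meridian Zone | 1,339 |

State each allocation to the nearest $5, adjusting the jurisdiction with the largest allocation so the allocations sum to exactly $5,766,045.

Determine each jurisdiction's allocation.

Garrison Borough: $204,980 · Upper Ward: $1,166,235 · Hillcrest Township: $1,882,545 · Thornfield Precinct: $1,521,430 · Meridian Zone: $990,855

Total residents = 7,792.
Raw shares: Garrison Borough 277/7,792 × $5,766,045 = 204,978.76; Upper Ward 1,576/7,792 × $5,766,045 = 1,166,232.92; Hillcrest Township 2,544/7,792 × $5,766,045 = 1,882,548.57; Thornfield Precinct 2,056/7,792 × $5,766,045 = 1,521,430.76; Meridian Zone 1,339/7,792 × $5,766,045 = 990,853.99.
At nearest $5: Garrison Borough $204,980; Upper Ward $1,166,235; Hillcrest Township $1,882,550; Thornfield Precinct $1,521,430; Meridian Zone $990,855. Sum = $5,766,050.
Difference $5,766,045 − $5,766,050 = −$5 applied to largest allocation (Hillcrest Township): Hillcrest Township becomes $1,882,545.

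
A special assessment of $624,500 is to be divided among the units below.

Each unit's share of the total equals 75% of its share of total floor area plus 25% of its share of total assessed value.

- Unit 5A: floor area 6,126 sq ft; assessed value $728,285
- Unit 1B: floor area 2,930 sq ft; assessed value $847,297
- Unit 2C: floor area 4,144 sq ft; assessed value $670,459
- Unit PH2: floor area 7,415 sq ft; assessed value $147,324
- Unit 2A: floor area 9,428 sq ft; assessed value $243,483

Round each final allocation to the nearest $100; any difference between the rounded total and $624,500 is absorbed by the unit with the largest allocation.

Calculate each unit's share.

Unit 5A: $138,600 | Unit 1B: $95,800 | Unit 2C: $104,300 | Unit PH2: $124,300 | Unit 2A: $161,500

Floor area total 30,043; assessed value total 2,636,848.
Combined weights (75% floor area + 25% assessed value): Unit 5A 0.2220; Unit 1B 0.1535; Unit 2C 0.1670; Unit PH2 0.1991; Unit 2A 0.2584.
Raw shares: Unit 5A 138,626.27; Unit 1B 95,846.72; Unit 2C 104,302.77; Unit PH2 124,323.89; Unit 2A 161,400.35.
At nearest $100: Unit 5A $138,600; Unit 1B $95,800; Unit 2C $104,300; Unit PH2 $124,300; Unit 2A $161,400. Sum = $624,400.
Difference $624,500 − $624,400 = +$100 applied to largest allocation (Unit 2A): Unit 2A becomes $161,500.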